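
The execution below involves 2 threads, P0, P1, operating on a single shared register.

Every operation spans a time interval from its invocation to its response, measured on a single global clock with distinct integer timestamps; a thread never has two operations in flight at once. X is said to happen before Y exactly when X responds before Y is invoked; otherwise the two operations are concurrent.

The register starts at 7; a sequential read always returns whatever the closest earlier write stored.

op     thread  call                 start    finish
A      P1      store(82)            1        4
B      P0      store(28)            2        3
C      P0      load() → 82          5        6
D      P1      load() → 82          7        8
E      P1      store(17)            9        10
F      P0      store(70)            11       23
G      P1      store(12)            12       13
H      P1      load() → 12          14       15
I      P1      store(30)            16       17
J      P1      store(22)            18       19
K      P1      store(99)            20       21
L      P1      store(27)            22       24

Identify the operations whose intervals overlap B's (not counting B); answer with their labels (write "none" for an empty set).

B spans [2,3]; an op avoiding the whole window 2..3 is ordered, any other is concurrent
A [1,4]: concurrent
C [5,6]: after
D [7,8]: after
E [9,10]: after
F [11,23]: after
G [12,13]: after
H [14,15]: after
I [16,17]: after
J [18,19]: after
K [20,21]: after
L [22,24]: after

A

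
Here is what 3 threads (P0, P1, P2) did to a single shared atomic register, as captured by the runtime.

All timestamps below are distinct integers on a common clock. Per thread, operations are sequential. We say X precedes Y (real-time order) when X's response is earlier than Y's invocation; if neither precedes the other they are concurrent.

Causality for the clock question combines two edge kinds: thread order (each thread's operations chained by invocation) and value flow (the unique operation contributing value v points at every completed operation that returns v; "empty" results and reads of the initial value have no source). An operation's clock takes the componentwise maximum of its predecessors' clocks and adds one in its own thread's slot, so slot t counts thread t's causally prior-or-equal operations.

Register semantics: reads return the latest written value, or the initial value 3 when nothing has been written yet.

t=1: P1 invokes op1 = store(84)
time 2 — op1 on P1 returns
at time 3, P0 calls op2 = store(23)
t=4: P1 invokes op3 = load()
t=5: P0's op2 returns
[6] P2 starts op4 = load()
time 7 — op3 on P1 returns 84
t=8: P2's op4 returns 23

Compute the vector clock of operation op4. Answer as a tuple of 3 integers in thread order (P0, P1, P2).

(1, 0, 1)

invoked at 1, op1 has no predecessors; its own P1 bump gives (0, 1, 0)
invoked at 3, op2 has no predecessors; its own P0 bump gives (1, 0, 0)
from VC(op1)=(0, 1, 0), op3 (invoked 4) maxes components and bumps P1 → (0, 2, 0)
from VC(op2)=(1, 0, 0), op4 (invoked 6) maxes components and bumps P2 → (1, 0, 1)
target: VC(op4) = (1, 0, 1)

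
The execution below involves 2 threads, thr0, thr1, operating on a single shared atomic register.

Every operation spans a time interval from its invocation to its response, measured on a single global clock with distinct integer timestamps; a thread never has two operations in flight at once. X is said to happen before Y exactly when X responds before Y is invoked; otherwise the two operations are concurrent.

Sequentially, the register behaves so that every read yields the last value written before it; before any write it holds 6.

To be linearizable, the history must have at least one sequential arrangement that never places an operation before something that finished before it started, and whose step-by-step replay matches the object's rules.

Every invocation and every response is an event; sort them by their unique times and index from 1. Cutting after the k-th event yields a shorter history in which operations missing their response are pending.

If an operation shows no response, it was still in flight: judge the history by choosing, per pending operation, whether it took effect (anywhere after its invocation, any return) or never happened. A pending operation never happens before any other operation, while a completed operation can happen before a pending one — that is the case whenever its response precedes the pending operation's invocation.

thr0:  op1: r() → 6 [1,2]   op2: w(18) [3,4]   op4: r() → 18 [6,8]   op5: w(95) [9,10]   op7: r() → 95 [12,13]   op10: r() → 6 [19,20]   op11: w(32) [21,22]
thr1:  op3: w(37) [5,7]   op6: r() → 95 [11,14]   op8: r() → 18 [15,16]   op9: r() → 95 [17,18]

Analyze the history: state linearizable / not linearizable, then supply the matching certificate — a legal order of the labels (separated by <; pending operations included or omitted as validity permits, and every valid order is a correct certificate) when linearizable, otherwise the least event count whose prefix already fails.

prefix check: 1..15 passes, 1..16 fails once op8's time-16 response joins
8 completed operations, 4 real-time-consistent orders — every atomic register replay fails
for example op1, op2, op3, op4, op5, op6, op7, op8 fails at step 4: op4 r() → 18 is not legal there
for example op1, op2, op3, op4, op5, op7, op6, op8 fails at step 4: op4 r() → 18 is not legal there

not linearizable — minimal violating prefix: 16 events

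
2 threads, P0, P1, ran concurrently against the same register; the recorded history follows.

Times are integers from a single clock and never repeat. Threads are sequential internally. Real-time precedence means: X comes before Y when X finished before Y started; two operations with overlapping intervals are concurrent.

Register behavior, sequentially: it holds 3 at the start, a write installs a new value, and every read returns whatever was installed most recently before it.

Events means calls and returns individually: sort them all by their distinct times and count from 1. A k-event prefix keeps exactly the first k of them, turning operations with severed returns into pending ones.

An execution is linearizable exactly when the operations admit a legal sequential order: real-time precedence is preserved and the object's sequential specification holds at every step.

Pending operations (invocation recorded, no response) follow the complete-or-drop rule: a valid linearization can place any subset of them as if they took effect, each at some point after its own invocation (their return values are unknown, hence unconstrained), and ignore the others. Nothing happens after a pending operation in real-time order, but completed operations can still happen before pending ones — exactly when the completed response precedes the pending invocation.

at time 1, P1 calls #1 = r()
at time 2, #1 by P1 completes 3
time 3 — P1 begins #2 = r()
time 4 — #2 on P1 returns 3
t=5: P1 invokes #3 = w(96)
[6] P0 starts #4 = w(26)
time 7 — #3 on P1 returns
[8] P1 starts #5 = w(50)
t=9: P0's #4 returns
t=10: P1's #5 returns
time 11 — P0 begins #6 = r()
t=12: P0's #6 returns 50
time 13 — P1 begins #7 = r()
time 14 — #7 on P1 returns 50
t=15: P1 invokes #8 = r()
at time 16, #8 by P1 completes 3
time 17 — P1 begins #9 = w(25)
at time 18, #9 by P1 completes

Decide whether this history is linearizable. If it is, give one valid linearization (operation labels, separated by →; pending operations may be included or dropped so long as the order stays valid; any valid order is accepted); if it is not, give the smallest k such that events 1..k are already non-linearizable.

not linearizable — minimal violating prefix: 16 events

events 1..15 are fine; event 16 — the response of #8 at time 16 — makes the prefix non-linearizable
the 8 completed operations admit 3 real-time orders; each fails the register replay
for example #1, #2, #3, #4, #5, #6, #7, #8 fails at step 8: #8 r() → 3 is not legal there
for example #1, #2, #3, #5, #4, #6, #7, #8 fails at step 6: #6 r() → 50 is not legal there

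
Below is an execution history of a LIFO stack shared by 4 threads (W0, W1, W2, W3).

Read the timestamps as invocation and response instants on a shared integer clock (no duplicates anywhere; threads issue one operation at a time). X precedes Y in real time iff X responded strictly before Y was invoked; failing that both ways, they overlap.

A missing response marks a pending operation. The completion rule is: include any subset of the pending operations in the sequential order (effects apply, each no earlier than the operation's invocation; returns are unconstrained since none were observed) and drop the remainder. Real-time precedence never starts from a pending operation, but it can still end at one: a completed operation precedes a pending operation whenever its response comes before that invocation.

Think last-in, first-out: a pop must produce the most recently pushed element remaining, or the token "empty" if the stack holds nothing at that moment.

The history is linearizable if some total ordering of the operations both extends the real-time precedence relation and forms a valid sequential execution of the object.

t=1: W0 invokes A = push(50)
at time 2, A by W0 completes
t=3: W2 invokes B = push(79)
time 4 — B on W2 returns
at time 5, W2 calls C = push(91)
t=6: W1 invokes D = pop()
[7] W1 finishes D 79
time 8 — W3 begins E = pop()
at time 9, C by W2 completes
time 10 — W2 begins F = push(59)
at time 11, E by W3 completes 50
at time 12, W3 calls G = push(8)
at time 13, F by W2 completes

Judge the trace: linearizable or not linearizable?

witness order: A, B, D, E, C, F
step 1: A push(50) — stack <50>
step 2: B push(79) — stack <50,79>
step 3: D pop() → 79 — stack <50>
step 4: E pop() → 50 — stack <>
step 5: C push(91) — stack <91>
step 6: F push(59) — stack <91,59>

linearizable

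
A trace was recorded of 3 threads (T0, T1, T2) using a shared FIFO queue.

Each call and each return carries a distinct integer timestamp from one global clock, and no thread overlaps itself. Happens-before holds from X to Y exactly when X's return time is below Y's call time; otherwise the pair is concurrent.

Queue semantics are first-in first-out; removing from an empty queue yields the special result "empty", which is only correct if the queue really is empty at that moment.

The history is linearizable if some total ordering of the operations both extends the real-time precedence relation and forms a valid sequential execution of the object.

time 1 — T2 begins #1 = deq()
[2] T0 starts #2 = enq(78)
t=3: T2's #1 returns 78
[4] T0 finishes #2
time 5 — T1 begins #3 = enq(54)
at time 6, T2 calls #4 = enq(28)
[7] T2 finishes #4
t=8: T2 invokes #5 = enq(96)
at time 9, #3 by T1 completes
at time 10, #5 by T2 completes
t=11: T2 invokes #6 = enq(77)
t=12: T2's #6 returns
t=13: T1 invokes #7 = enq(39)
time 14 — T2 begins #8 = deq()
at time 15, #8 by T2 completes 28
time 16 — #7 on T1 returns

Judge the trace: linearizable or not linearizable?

one valid linearization: #2, #1, #4, #3, #5, #6, #7, #8
1. #2 enq(78), leaving queue <78>
2. #1 deq() → 78, leaving queue <>
3. #4 enq(28), leaving queue <28>
4. #3 enq(54), leaving queue <28,54>
5. #5 enq(96), leaving queue <28,54,96>
6. #6 enq(77), leaving queue <28,54,96,77>
7. #7 enq(39), leaving queue <28,54,96,77,39>
8. #8 deq() → 28, leaving queue <54,96,77,39>

linearizable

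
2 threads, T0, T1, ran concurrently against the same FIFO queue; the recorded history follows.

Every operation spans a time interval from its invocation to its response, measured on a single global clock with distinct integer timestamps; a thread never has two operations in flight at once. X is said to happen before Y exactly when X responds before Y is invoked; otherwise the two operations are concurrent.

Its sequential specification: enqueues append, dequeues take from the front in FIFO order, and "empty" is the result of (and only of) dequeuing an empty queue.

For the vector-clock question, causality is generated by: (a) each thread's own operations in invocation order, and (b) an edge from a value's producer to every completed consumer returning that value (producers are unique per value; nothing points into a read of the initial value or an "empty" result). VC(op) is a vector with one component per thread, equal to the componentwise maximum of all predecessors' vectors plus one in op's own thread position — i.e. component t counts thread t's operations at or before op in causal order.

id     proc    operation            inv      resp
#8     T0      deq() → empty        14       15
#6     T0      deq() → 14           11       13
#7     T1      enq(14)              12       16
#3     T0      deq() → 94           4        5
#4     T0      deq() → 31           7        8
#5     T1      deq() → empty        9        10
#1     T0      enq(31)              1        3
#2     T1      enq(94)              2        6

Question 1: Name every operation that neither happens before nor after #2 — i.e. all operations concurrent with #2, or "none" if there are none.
#1, #3

#2 runs from 2 to 6; window-overlapping ops are concurrent
#1 [1,3]: concurrent
#3 [4,5]: concurrent
#4 [7,8]: after
#5 [9,10]: after
#6 [11,13]: after
#7 [12,16]: after
#8 [14,15]: after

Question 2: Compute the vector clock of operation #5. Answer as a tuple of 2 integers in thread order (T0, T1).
(0, 2)

invoked at 2, #2 has no predecessors; its own T1 bump gives (0, 1)
invoked at 1, #1 has no predecessors; its own T0 bump gives (1, 0)
#5 (invocation 9): componentwise max over VC(#2)=(0, 1), +1 at T1, giving (0, 2)
#7 (invocation 12): componentwise max over VC(#5)=(0, 2), +1 at T1, giving (0, 3)
#3 (invocation 4): componentwise max over VC(#1)=(1, 0), VC(#2)=(0, 1), +1 at T0, giving (2, 1)
#4 (invocation 7): componentwise max over VC(#1)=(1, 0), VC(#3)=(2, 1), +1 at T0, giving (3, 1)
#6 (invocation 11): componentwise max over VC(#4)=(3, 1), VC(#7)=(0, 3), +1 at T0, giving (4, 3)
#8 (invocation 14): componentwise max over VC(#6)=(4, 3), +1 at T0, giving (5, 3)
target: VC(#5) = (0, 2)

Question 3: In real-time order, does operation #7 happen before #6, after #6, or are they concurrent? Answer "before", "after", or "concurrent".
concurrent

#7 spans [12,16], #6 spans [11,13]
the intervals overlap in both directions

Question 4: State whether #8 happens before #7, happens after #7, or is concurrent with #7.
concurrent

#8 spans [14,15], #7 spans [12,16]
the intervals overlap in both directions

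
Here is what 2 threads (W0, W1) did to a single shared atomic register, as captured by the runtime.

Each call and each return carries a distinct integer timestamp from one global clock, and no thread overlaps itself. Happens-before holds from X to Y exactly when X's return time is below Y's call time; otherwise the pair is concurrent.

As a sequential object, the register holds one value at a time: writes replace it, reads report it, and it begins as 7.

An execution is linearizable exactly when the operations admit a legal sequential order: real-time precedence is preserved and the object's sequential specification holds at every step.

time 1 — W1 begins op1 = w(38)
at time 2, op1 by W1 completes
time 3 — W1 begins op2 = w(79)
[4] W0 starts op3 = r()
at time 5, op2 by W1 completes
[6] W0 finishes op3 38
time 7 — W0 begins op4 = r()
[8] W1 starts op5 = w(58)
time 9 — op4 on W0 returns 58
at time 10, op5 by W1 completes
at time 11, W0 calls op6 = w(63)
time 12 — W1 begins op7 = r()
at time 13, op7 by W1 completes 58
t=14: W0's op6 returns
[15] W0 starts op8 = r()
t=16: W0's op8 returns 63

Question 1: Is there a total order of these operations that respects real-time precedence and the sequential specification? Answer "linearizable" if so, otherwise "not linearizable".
linearizable

a witness: op1, op3, op2, op5, op4, op7, op6, op8
after step 1 (op1 w(38)): value 38
after step 2 (op3 r() → 38): value 38
after step 3 (op2 w(79)): value 79
after step 4 (op5 w(58)): value 58
after step 5 (op4 r() → 58): value 58
after step 6 (op7 r() → 58): value 58
after step 7 (op6 w(63)): value 63
after step 8 (op8 r() → 63): value 63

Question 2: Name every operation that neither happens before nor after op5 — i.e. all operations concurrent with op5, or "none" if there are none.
Answer: op4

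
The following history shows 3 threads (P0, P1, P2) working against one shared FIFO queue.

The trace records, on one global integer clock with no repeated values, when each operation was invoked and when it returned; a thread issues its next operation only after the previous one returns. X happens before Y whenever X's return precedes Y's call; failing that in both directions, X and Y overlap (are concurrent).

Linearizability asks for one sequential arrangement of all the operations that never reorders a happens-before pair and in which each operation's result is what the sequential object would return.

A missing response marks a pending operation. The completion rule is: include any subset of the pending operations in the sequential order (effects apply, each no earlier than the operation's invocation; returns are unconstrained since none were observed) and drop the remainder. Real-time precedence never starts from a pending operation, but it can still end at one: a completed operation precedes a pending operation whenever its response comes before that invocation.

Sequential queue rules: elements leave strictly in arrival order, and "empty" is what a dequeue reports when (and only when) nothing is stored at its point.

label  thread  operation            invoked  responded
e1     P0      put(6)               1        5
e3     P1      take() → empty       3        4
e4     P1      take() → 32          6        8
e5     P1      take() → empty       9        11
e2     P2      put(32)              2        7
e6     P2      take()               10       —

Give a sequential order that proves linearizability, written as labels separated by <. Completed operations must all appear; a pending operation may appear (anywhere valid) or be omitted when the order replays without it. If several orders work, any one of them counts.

e3 < e2 < e1 < e4 < e6 < e5

step 1: e3 take() → empty — queue <>
step 2: e2 put(32) — queue <32>
step 3: e1 put(6) — queue <32,6>
step 4: e4 take() → 32 — queue <6>
step 5: e6 take() (pending, included) — queue <>
step 6: e5 take() → empty — queue <>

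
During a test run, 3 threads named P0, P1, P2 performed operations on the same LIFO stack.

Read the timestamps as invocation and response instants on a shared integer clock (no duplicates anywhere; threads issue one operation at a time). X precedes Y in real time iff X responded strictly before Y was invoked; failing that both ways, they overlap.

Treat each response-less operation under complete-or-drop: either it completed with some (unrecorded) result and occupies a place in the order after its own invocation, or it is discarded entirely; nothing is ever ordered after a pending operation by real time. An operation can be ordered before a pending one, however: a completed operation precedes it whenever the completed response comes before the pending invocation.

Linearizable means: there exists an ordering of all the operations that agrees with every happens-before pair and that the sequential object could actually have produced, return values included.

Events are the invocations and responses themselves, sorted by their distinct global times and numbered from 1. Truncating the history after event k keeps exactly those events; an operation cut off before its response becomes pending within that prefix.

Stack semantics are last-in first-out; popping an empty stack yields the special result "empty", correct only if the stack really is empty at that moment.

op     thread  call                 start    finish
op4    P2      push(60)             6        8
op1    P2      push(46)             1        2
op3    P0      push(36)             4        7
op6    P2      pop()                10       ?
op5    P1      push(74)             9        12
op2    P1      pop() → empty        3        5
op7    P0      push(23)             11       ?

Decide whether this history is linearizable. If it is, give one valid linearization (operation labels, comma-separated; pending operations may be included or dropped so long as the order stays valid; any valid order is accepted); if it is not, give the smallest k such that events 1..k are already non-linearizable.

already the first 5 events (up to op2's response at time 5) admit no linearization; the first 4 still do
one real-time candidate order over the 2 completed operations — the LIFO stack replay rejects it
no escape via the 1 pending operation (op3): every completion choice fails
one such order, op1, op2 (pending dropped), breaks at step 2 where op2 pop() → empty is illegal

not linearizable — minimal violating prefix: 5 events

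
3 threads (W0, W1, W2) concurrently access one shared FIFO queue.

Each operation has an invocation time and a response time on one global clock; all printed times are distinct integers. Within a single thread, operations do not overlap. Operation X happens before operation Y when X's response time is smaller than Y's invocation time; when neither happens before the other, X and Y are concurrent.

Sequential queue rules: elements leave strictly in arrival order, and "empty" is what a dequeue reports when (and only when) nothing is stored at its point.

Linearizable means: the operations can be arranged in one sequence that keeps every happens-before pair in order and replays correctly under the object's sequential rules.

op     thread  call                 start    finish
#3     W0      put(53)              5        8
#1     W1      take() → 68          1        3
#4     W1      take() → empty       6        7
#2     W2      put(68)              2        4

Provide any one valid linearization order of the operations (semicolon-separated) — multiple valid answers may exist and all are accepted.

#2; #1; #4; #3

step 1: #2 put(68) — queue <68>
step 2: #1 take() → 68 — queue <>
step 3: #4 take() → empty — queue <>
step 4: #3 put(53) — queue <53>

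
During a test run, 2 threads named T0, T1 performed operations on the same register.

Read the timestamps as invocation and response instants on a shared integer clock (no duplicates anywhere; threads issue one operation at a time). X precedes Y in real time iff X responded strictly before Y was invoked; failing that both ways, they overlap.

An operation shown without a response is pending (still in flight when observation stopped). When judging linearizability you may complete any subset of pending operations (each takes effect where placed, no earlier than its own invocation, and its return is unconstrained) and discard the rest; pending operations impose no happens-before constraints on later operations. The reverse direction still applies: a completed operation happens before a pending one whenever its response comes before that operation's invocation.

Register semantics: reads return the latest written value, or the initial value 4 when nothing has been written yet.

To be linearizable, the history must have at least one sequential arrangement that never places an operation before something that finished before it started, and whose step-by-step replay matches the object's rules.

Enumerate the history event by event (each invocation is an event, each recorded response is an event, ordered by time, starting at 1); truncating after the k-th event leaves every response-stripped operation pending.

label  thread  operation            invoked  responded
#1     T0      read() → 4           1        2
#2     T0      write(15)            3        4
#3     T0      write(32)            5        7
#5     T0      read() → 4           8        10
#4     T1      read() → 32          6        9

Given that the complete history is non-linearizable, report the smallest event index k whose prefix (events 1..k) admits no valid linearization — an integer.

10

one valid order for events 1..9 is #1, #2, #3, #4:
after step 1 (#1 read() → 4): value 4
after step 2 (#2 write(15)): value 15
after step 3 (#3 write(32)): value 32
after step 4 (#4 read() → 32): value 32
with event 10 included (#5 responding at time 10), all real-time-consistent orders fail
e.g. #1, #2, #3, #4, #5: illegal at step 5, since #5 read() → 4 cannot apply there
e.g. #1, #2, #3, #5, #4: illegal at step 4, since #5 read() → 4 cannot apply there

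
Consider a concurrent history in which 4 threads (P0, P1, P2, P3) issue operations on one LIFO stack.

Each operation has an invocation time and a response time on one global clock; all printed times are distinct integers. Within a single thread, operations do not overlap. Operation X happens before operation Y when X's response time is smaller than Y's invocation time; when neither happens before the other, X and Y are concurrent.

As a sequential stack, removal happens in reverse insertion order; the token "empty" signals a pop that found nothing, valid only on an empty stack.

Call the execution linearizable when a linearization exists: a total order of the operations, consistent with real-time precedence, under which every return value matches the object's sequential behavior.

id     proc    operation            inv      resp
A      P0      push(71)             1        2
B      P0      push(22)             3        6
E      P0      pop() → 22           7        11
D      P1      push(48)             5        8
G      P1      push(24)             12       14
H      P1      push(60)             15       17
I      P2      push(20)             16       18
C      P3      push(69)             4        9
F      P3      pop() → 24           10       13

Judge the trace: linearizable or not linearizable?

linearizable

witness order: A, B, E, C, D, G, F, H, I
step 1: A push(71) — stack <71>
step 2: B push(22) — stack <71,22>
step 3: E pop() → 22 — stack <71>
step 4: C push(69) — stack <71,69>
step 5: D push(48) — stack <71,69,48>
step 6: G push(24) — stack <71,69,48,24>
step 7: F pop() → 24 — stack <71,69,48>
step 8: H push(60) — stack <71,69,48,60>
step 9: I push(20) — stack <71,69,48,60,20>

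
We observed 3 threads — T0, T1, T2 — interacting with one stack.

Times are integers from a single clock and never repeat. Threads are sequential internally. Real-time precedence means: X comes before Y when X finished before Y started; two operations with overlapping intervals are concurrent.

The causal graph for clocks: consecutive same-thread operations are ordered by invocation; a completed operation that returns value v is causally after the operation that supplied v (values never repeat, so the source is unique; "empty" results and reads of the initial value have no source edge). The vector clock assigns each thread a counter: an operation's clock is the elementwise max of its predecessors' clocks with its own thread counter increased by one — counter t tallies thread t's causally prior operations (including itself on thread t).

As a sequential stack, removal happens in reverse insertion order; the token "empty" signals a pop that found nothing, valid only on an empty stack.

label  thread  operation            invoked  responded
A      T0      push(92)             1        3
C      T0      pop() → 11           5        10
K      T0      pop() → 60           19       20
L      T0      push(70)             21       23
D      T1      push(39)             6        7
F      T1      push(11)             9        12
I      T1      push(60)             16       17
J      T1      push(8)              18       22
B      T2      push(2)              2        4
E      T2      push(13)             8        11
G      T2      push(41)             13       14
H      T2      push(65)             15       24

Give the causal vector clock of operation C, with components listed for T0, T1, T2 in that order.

(2, 2, 0)

invoked at 2, B has no predecessors; its own T2 bump gives (0, 0, 1)
invoked at 6, D has no predecessors; its own T1 bump gives (0, 1, 0)
invoked at 1, A has no predecessors; its own T0 bump gives (1, 0, 0)
merge at E (invoked 8): VC(B)=(0, 0, 1), own-thread bump on T2 → (0, 0, 2)
merge at F (invoked 9): VC(D)=(0, 1, 0), own-thread bump on T1 → (0, 2, 0)
merge at G (invoked 13): VC(E)=(0, 0, 2), own-thread bump on T2 → (0, 0, 3)
merge at I (invoked 16): VC(F)=(0, 2, 0), own-thread bump on T1 → (0, 3, 0)
merge at H (invoked 15): VC(G)=(0, 0, 3), own-thread bump on T2 → (0, 0, 4)
merge at J (invoked 18): VC(I)=(0, 3, 0), own-thread bump on T1 → (0, 4, 0)
merge at C (invoked 5): VC(A)=(1, 0, 0), VC(F)=(0, 2, 0), own-thread bump on T0 → (2, 2, 0)
merge at K (invoked 19): VC(C)=(2, 2, 0), VC(I)=(0, 3, 0), own-thread bump on T0 → (3, 3, 0)
merge at L (invoked 21): VC(K)=(3, 3, 0), own-thread bump on T0 → (4, 3, 0)
target: VC(C) = (2, 2, 0)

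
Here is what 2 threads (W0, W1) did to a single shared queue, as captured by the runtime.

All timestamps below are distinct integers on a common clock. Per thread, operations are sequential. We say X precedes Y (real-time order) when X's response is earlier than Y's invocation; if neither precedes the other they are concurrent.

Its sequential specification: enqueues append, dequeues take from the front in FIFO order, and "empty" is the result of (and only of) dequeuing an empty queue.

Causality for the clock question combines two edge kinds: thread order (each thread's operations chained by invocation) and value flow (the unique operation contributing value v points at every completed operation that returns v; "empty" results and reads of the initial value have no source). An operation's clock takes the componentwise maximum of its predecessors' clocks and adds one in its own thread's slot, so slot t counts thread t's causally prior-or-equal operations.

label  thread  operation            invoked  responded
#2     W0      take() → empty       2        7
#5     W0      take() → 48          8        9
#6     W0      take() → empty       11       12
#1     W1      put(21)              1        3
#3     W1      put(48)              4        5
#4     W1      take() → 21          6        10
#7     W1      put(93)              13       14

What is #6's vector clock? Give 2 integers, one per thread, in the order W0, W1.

#1, invoked 1, has no incoming edges; only W1's bump applies → (0, 1)
#2, invoked 2, has no incoming edges; only W0's bump applies → (1, 0)
invoked at 4, #3 merges VC(#1)=(0, 1) and bumps W1's slot → (0, 2)
invoked at 6, #4 merges VC(#1)=(0, 1), VC(#3)=(0, 2) and bumps W1's slot → (0, 3)
invoked at 13, #7 merges VC(#4)=(0, 3) and bumps W1's slot → (0, 4)
invoked at 8, #5 merges VC(#2)=(1, 0), VC(#3)=(0, 2) and bumps W0's slot → (2, 2)
invoked at 11, #6 merges VC(#5)=(2, 2) and bumps W0's slot → (3, 2)
target: VC(#6) = (3, 2)

(3, 2)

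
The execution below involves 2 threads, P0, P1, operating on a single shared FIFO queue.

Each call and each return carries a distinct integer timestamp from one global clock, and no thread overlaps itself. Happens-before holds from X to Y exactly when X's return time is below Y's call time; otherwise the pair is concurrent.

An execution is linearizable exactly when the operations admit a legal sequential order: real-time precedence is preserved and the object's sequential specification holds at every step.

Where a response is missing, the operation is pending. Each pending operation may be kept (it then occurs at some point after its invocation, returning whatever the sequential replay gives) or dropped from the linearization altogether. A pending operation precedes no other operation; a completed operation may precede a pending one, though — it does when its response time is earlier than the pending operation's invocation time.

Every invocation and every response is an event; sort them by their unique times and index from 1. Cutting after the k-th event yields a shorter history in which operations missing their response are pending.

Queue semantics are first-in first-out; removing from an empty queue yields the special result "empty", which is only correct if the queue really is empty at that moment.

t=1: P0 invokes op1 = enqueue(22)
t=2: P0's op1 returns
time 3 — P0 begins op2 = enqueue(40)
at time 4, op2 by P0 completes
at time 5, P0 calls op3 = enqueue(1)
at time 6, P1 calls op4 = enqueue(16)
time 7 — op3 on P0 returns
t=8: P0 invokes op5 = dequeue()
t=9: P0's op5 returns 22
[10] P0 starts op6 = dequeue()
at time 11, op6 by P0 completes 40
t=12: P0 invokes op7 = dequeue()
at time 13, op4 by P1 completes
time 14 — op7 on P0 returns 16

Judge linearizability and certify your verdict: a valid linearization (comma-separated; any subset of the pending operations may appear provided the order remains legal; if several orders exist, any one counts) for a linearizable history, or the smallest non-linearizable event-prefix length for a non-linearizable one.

after step 1 (op1 enqueue(22)): queue <22>
after step 2 (op2 enqueue(40)): queue <22,40>
after step 3 (op4 enqueue(16)): queue <22,40,16>
after step 4 (op3 enqueue(1)): queue <22,40,16,1>
after step 5 (op5 dequeue() → 22): queue <40,16,1>
after step 6 (op6 dequeue() → 40): queue <16,1>
after step 7 (op7 dequeue() → 16): queue <1>

linearizable — witness: op1, op2, op4, op3, op5, op6, op7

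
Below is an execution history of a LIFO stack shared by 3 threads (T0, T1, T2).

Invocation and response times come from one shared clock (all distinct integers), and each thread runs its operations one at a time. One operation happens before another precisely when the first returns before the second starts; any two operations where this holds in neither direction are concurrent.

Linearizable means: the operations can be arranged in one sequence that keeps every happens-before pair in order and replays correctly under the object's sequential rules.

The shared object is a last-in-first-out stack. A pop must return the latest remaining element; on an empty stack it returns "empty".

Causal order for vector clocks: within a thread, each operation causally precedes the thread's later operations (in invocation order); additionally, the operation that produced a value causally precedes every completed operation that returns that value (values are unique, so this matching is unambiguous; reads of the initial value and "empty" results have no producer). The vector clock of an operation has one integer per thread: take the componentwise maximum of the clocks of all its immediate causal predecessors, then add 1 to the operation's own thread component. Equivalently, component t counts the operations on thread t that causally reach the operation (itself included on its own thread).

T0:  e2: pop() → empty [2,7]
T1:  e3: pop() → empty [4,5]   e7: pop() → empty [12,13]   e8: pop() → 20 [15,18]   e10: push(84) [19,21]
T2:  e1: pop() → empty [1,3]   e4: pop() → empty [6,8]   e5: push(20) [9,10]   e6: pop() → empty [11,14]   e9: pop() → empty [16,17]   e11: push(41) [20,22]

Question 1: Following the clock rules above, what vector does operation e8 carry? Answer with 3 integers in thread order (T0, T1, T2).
Answer: (0, 3, 3)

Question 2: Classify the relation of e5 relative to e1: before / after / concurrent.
Answer: after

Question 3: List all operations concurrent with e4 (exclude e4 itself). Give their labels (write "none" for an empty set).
Answer: e2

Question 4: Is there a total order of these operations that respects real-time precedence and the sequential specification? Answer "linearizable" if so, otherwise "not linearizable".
events 1..13 are fine; event 14 — the response of e6 at time 14 — makes the prefix non-linearizable
the 7 completed operations admit 8 real-time orders; each fails the LIFO stack replay
take e1, e2, e3, e4, e5, e6, e7: step 6 already fails, because e6 pop() → empty cannot occur there
take e1, e2, e3, e4, e5, e7, e6: step 6 already fails, because e7 pop() → empty cannot occur there

not linearizable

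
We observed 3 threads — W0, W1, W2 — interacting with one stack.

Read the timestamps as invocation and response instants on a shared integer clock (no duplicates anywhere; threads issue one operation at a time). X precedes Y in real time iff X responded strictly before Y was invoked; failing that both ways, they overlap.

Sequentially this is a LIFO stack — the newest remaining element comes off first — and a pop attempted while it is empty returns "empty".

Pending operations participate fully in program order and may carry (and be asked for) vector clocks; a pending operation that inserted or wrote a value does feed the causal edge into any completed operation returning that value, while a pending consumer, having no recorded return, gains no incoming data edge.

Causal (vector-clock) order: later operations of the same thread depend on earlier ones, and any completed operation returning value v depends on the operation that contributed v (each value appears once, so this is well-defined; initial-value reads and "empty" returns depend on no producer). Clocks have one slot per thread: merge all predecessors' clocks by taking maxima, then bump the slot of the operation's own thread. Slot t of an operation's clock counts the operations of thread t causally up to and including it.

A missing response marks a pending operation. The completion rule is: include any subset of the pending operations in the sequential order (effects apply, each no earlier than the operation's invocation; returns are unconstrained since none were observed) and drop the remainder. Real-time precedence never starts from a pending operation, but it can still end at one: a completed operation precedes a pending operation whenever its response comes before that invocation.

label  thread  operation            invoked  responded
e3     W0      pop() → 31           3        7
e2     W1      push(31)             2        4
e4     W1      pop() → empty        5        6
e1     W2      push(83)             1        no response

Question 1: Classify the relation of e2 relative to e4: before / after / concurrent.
Answer: before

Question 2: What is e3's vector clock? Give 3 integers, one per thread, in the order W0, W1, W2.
Answer: (1, 1, 0)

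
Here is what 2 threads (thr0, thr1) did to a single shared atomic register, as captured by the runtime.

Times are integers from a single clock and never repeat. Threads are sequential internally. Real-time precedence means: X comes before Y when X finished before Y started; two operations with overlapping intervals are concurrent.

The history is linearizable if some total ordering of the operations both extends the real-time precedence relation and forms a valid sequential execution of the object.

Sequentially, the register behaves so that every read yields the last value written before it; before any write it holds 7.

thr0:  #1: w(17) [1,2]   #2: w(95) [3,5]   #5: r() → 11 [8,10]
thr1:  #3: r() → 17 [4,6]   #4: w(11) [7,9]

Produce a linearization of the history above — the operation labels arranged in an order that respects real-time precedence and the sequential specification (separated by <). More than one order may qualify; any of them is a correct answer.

after step 1 (#1 w(17)): value 17
after step 2 (#3 r() → 17): value 17
after step 3 (#2 w(95)): value 95
after step 4 (#4 w(11)): value 11
after step 5 (#5 r() → 11): value 11

#1 < #3 < #2 < #4 < #5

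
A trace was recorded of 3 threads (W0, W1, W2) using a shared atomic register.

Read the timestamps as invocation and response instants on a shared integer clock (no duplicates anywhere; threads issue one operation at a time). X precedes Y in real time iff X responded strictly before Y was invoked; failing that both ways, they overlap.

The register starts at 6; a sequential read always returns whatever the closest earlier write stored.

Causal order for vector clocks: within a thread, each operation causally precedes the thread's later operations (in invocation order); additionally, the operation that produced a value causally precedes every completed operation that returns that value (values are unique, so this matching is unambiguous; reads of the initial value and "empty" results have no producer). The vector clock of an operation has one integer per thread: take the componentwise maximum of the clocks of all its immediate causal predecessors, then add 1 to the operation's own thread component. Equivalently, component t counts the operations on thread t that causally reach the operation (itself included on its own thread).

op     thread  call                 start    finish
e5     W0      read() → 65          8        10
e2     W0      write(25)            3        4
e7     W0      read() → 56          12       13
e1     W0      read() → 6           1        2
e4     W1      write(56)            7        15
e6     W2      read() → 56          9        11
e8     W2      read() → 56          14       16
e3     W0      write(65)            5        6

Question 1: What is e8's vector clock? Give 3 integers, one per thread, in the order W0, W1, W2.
Answer: (0, 1, 2)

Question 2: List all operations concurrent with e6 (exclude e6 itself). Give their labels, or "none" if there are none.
Answer: e4, e5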